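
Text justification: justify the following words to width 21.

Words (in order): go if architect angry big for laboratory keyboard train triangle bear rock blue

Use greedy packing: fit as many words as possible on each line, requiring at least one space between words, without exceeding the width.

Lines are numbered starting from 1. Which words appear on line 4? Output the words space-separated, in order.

Answer: triangle bear rock

Derivation:
Line 1: ['go', 'if', 'architect', 'angry'] (min_width=21, slack=0)
Line 2: ['big', 'for', 'laboratory'] (min_width=18, slack=3)
Line 3: ['keyboard', 'train'] (min_width=14, slack=7)
Line 4: ['triangle', 'bear', 'rock'] (min_width=18, slack=3)
Line 5: ['blue'] (min_width=4, slack=17)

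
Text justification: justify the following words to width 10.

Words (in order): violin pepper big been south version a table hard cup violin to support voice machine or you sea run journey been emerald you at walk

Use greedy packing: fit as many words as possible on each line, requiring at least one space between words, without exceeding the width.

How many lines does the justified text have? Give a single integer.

Line 1: ['violin'] (min_width=6, slack=4)
Line 2: ['pepper', 'big'] (min_width=10, slack=0)
Line 3: ['been', 'south'] (min_width=10, slack=0)
Line 4: ['version', 'a'] (min_width=9, slack=1)
Line 5: ['table', 'hard'] (min_width=10, slack=0)
Line 6: ['cup', 'violin'] (min_width=10, slack=0)
Line 7: ['to', 'support'] (min_width=10, slack=0)
Line 8: ['voice'] (min_width=5, slack=5)
Line 9: ['machine', 'or'] (min_width=10, slack=0)
Line 10: ['you', 'sea'] (min_width=7, slack=3)
Line 11: ['run'] (min_width=3, slack=7)
Line 12: ['journey'] (min_width=7, slack=3)
Line 13: ['been'] (min_width=4, slack=6)
Line 14: ['emerald'] (min_width=7, slack=3)
Line 15: ['you', 'at'] (min_width=6, slack=4)
Line 16: ['walk'] (min_width=4, slack=6)
Total lines: 16

Answer: 16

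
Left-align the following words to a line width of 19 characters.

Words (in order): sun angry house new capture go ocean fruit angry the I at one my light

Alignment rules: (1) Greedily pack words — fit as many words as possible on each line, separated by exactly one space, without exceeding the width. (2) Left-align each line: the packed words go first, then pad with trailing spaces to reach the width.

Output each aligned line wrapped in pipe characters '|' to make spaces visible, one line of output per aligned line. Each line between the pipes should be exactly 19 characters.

Answer: |sun angry house new|
|capture go ocean   |
|fruit angry the I  |
|at one my light    |

Derivation:
Line 1: ['sun', 'angry', 'house', 'new'] (min_width=19, slack=0)
Line 2: ['capture', 'go', 'ocean'] (min_width=16, slack=3)
Line 3: ['fruit', 'angry', 'the', 'I'] (min_width=17, slack=2)
Line 4: ['at', 'one', 'my', 'light'] (min_width=15, slack=4)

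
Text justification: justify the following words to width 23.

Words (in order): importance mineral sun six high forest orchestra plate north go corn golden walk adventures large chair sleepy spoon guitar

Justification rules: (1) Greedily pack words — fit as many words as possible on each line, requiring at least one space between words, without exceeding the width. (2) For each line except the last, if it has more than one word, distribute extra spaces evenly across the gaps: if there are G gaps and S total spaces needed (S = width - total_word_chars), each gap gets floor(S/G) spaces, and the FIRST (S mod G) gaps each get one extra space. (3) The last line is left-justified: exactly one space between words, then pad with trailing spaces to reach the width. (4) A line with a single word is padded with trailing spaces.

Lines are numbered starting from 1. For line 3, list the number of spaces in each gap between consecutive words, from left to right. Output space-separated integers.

Answer: 2 2

Derivation:
Line 1: ['importance', 'mineral', 'sun'] (min_width=22, slack=1)
Line 2: ['six', 'high', 'forest'] (min_width=15, slack=8)
Line 3: ['orchestra', 'plate', 'north'] (min_width=21, slack=2)
Line 4: ['go', 'corn', 'golden', 'walk'] (min_width=19, slack=4)
Line 5: ['adventures', 'large', 'chair'] (min_width=22, slack=1)
Line 6: ['sleepy', 'spoon', 'guitar'] (min_width=19, slack=4)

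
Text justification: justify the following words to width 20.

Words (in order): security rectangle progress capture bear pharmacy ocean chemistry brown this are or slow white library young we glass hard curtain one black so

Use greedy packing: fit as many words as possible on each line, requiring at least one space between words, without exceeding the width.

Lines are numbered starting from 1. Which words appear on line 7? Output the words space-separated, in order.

Answer: glass hard curtain

Derivation:
Line 1: ['security', 'rectangle'] (min_width=18, slack=2)
Line 2: ['progress', 'capture'] (min_width=16, slack=4)
Line 3: ['bear', 'pharmacy', 'ocean'] (min_width=19, slack=1)
Line 4: ['chemistry', 'brown', 'this'] (min_width=20, slack=0)
Line 5: ['are', 'or', 'slow', 'white'] (min_width=17, slack=3)
Line 6: ['library', 'young', 'we'] (min_width=16, slack=4)
Line 7: ['glass', 'hard', 'curtain'] (min_width=18, slack=2)
Line 8: ['one', 'black', 'so'] (min_width=12, slack=8)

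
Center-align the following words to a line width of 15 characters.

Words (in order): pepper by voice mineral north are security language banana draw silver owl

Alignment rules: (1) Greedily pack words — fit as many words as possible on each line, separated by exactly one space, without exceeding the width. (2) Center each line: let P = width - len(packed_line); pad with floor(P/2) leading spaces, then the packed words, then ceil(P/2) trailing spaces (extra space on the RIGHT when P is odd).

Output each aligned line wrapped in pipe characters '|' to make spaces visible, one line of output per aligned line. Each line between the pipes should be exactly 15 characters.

Line 1: ['pepper', 'by', 'voice'] (min_width=15, slack=0)
Line 2: ['mineral', 'north'] (min_width=13, slack=2)
Line 3: ['are', 'security'] (min_width=12, slack=3)
Line 4: ['language', 'banana'] (min_width=15, slack=0)
Line 5: ['draw', 'silver', 'owl'] (min_width=15, slack=0)

Answer: |pepper by voice|
| mineral north |
| are security  |
|language banana|
|draw silver owl|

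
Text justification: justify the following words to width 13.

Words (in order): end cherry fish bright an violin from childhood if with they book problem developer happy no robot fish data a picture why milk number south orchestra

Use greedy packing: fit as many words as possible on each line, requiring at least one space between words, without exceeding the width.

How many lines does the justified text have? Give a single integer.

Answer: 15

Derivation:
Line 1: ['end', 'cherry'] (min_width=10, slack=3)
Line 2: ['fish', 'bright'] (min_width=11, slack=2)
Line 3: ['an', 'violin'] (min_width=9, slack=4)
Line 4: ['from'] (min_width=4, slack=9)
Line 5: ['childhood', 'if'] (min_width=12, slack=1)
Line 6: ['with', 'they'] (min_width=9, slack=4)
Line 7: ['book', 'problem'] (min_width=12, slack=1)
Line 8: ['developer'] (min_width=9, slack=4)
Line 9: ['happy', 'no'] (min_width=8, slack=5)
Line 10: ['robot', 'fish'] (min_width=10, slack=3)
Line 11: ['data', 'a'] (min_width=6, slack=7)
Line 12: ['picture', 'why'] (min_width=11, slack=2)
Line 13: ['milk', 'number'] (min_width=11, slack=2)
Line 14: ['south'] (min_width=5, slack=8)
Line 15: ['orchestra'] (min_width=9, slack=4)
Total lines: 15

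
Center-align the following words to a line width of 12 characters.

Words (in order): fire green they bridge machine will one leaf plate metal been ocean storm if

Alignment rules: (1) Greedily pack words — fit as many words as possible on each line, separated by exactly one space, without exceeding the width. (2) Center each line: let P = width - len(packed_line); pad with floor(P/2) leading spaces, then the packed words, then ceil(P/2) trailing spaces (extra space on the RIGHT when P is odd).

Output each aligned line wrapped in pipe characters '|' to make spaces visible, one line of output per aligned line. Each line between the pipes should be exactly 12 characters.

Answer: | fire green |
|they bridge |
|machine will|
|  one leaf  |
|plate metal |
| been ocean |
|  storm if  |

Derivation:
Line 1: ['fire', 'green'] (min_width=10, slack=2)
Line 2: ['they', 'bridge'] (min_width=11, slack=1)
Line 3: ['machine', 'will'] (min_width=12, slack=0)
Line 4: ['one', 'leaf'] (min_width=8, slack=4)
Line 5: ['plate', 'metal'] (min_width=11, slack=1)
Line 6: ['been', 'ocean'] (min_width=10, slack=2)
Line 7: ['storm', 'if'] (min_width=8, slack=4)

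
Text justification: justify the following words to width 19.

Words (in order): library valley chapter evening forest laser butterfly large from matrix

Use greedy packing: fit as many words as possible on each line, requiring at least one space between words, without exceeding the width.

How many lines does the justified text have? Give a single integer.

Answer: 5

Derivation:
Line 1: ['library', 'valley'] (min_width=14, slack=5)
Line 2: ['chapter', 'evening'] (min_width=15, slack=4)
Line 3: ['forest', 'laser'] (min_width=12, slack=7)
Line 4: ['butterfly', 'large'] (min_width=15, slack=4)
Line 5: ['from', 'matrix'] (min_width=11, slack=8)
Total lines: 5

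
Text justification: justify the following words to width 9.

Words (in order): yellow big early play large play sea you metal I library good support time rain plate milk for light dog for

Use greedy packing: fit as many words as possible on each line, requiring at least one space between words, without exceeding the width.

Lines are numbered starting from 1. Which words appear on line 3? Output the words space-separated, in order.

Answer: play

Derivation:
Line 1: ['yellow'] (min_width=6, slack=3)
Line 2: ['big', 'early'] (min_width=9, slack=0)
Line 3: ['play'] (min_width=4, slack=5)
Line 4: ['large'] (min_width=5, slack=4)
Line 5: ['play', 'sea'] (min_width=8, slack=1)
Line 6: ['you', 'metal'] (min_width=9, slack=0)
Line 7: ['I', 'library'] (min_width=9, slack=0)
Line 8: ['good'] (min_width=4, slack=5)
Line 9: ['support'] (min_width=7, slack=2)
Line 10: ['time', 'rain'] (min_width=9, slack=0)
Line 11: ['plate'] (min_width=5, slack=4)
Line 12: ['milk', 'for'] (min_width=8, slack=1)
Line 13: ['light', 'dog'] (min_width=9, slack=0)
Line 14: ['for'] (min_width=3, slack=6)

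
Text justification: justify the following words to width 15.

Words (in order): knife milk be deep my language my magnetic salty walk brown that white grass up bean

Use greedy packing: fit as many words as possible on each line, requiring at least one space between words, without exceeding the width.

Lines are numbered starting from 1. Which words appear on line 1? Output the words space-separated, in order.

Answer: knife milk be

Derivation:
Line 1: ['knife', 'milk', 'be'] (min_width=13, slack=2)
Line 2: ['deep', 'my'] (min_width=7, slack=8)
Line 3: ['language', 'my'] (min_width=11, slack=4)
Line 4: ['magnetic', 'salty'] (min_width=14, slack=1)
Line 5: ['walk', 'brown', 'that'] (min_width=15, slack=0)
Line 6: ['white', 'grass', 'up'] (min_width=14, slack=1)
Line 7: ['bean'] (min_width=4, slack=11)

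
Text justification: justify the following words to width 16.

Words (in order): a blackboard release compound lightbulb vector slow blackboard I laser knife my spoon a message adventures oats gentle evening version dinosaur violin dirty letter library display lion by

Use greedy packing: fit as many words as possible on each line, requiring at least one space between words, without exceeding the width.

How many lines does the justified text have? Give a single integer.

Line 1: ['a', 'blackboard'] (min_width=12, slack=4)
Line 2: ['release', 'compound'] (min_width=16, slack=0)
Line 3: ['lightbulb', 'vector'] (min_width=16, slack=0)
Line 4: ['slow', 'blackboard'] (min_width=15, slack=1)
Line 5: ['I', 'laser', 'knife', 'my'] (min_width=16, slack=0)
Line 6: ['spoon', 'a', 'message'] (min_width=15, slack=1)
Line 7: ['adventures', 'oats'] (min_width=15, slack=1)
Line 8: ['gentle', 'evening'] (min_width=14, slack=2)
Line 9: ['version', 'dinosaur'] (min_width=16, slack=0)
Line 10: ['violin', 'dirty'] (min_width=12, slack=4)
Line 11: ['letter', 'library'] (min_width=14, slack=2)
Line 12: ['display', 'lion', 'by'] (min_width=15, slack=1)
Total lines: 12

Answer: 12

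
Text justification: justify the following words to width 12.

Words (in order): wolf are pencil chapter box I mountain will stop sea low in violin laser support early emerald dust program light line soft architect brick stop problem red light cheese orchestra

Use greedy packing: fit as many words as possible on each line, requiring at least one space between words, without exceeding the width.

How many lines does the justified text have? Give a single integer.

Answer: 18

Derivation:
Line 1: ['wolf', 'are'] (min_width=8, slack=4)
Line 2: ['pencil'] (min_width=6, slack=6)
Line 3: ['chapter', 'box'] (min_width=11, slack=1)
Line 4: ['I', 'mountain'] (min_width=10, slack=2)
Line 5: ['will', 'stop'] (min_width=9, slack=3)
Line 6: ['sea', 'low', 'in'] (min_width=10, slack=2)
Line 7: ['violin', 'laser'] (min_width=12, slack=0)
Line 8: ['support'] (min_width=7, slack=5)
Line 9: ['early'] (min_width=5, slack=7)
Line 10: ['emerald', 'dust'] (min_width=12, slack=0)
Line 11: ['program'] (min_width=7, slack=5)
Line 12: ['light', 'line'] (min_width=10, slack=2)
Line 13: ['soft'] (min_width=4, slack=8)
Line 14: ['architect'] (min_width=9, slack=3)
Line 15: ['brick', 'stop'] (min_width=10, slack=2)
Line 16: ['problem', 'red'] (min_width=11, slack=1)
Line 17: ['light', 'cheese'] (min_width=12, slack=0)
Line 18: ['orchestra'] (min_width=9, slack=3)
Total lines: 18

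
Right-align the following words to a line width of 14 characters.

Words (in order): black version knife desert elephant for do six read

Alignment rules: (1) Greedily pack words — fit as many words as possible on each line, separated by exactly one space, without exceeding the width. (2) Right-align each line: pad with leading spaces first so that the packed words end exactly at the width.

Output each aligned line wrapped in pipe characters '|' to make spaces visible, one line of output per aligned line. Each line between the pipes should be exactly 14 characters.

Answer: | black version|
|  knife desert|
|  elephant for|
|   do six read|

Derivation:
Line 1: ['black', 'version'] (min_width=13, slack=1)
Line 2: ['knife', 'desert'] (min_width=12, slack=2)
Line 3: ['elephant', 'for'] (min_width=12, slack=2)
Line 4: ['do', 'six', 'read'] (min_width=11, slack=3)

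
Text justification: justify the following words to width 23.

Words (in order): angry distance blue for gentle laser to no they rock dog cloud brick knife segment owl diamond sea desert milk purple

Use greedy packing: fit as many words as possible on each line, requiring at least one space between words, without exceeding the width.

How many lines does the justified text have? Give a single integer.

Answer: 6

Derivation:
Line 1: ['angry', 'distance', 'blue', 'for'] (min_width=23, slack=0)
Line 2: ['gentle', 'laser', 'to', 'no', 'they'] (min_width=23, slack=0)
Line 3: ['rock', 'dog', 'cloud', 'brick'] (min_width=20, slack=3)
Line 4: ['knife', 'segment', 'owl'] (min_width=17, slack=6)
Line 5: ['diamond', 'sea', 'desert', 'milk'] (min_width=23, slack=0)
Line 6: ['purple'] (min_width=6, slack=17)
Total lines: 6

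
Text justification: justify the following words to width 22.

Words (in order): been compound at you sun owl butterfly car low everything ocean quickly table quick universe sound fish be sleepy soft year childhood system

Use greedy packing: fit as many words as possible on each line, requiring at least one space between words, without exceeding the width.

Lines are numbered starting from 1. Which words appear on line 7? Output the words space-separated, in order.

Line 1: ['been', 'compound', 'at', 'you'] (min_width=20, slack=2)
Line 2: ['sun', 'owl', 'butterfly', 'car'] (min_width=21, slack=1)
Line 3: ['low', 'everything', 'ocean'] (min_width=20, slack=2)
Line 4: ['quickly', 'table', 'quick'] (min_width=19, slack=3)
Line 5: ['universe', 'sound', 'fish', 'be'] (min_width=22, slack=0)
Line 6: ['sleepy', 'soft', 'year'] (min_width=16, slack=6)
Line 7: ['childhood', 'system'] (min_width=16, slack=6)

Answer: childhood system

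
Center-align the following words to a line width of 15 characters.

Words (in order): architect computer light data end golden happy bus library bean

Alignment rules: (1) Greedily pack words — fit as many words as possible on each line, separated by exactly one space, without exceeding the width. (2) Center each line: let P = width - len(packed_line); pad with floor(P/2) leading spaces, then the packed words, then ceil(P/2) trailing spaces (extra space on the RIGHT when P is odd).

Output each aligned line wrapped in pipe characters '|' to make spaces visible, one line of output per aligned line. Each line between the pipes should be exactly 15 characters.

Line 1: ['architect'] (min_width=9, slack=6)
Line 2: ['computer', 'light'] (min_width=14, slack=1)
Line 3: ['data', 'end', 'golden'] (min_width=15, slack=0)
Line 4: ['happy', 'bus'] (min_width=9, slack=6)
Line 5: ['library', 'bean'] (min_width=12, slack=3)

Answer: |   architect   |
|computer light |
|data end golden|
|   happy bus   |
| library bean  |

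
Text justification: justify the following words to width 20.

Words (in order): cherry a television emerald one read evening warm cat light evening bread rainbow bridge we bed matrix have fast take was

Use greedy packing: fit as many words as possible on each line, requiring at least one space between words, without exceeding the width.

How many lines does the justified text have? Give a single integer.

Answer: 7

Derivation:
Line 1: ['cherry', 'a', 'television'] (min_width=19, slack=1)
Line 2: ['emerald', 'one', 'read'] (min_width=16, slack=4)
Line 3: ['evening', 'warm', 'cat'] (min_width=16, slack=4)
Line 4: ['light', 'evening', 'bread'] (min_width=19, slack=1)
Line 5: ['rainbow', 'bridge', 'we'] (min_width=17, slack=3)
Line 6: ['bed', 'matrix', 'have', 'fast'] (min_width=20, slack=0)
Line 7: ['take', 'was'] (min_width=8, slack=12)
Total lines: 7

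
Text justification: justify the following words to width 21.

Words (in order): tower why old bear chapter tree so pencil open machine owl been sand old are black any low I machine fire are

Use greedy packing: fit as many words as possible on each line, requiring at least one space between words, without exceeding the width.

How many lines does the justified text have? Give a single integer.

Line 1: ['tower', 'why', 'old', 'bear'] (min_width=18, slack=3)
Line 2: ['chapter', 'tree', 'so'] (min_width=15, slack=6)
Line 3: ['pencil', 'open', 'machine'] (min_width=19, slack=2)
Line 4: ['owl', 'been', 'sand', 'old', 'are'] (min_width=21, slack=0)
Line 5: ['black', 'any', 'low', 'I'] (min_width=15, slack=6)
Line 6: ['machine', 'fire', 'are'] (min_width=16, slack=5)
Total lines: 6

Answer: 6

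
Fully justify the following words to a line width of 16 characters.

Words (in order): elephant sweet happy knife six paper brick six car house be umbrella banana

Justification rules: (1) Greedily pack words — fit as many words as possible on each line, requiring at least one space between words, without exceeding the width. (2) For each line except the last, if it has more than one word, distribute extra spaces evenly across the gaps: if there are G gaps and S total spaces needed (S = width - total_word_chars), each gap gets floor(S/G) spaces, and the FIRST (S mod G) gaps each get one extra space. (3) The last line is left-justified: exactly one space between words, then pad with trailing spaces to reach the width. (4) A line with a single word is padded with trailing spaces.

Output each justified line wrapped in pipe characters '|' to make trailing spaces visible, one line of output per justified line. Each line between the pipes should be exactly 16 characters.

Line 1: ['elephant', 'sweet'] (min_width=14, slack=2)
Line 2: ['happy', 'knife', 'six'] (min_width=15, slack=1)
Line 3: ['paper', 'brick', 'six'] (min_width=15, slack=1)
Line 4: ['car', 'house', 'be'] (min_width=12, slack=4)
Line 5: ['umbrella', 'banana'] (min_width=15, slack=1)

Answer: |elephant   sweet|
|happy  knife six|
|paper  brick six|
|car   house   be|
|umbrella banana |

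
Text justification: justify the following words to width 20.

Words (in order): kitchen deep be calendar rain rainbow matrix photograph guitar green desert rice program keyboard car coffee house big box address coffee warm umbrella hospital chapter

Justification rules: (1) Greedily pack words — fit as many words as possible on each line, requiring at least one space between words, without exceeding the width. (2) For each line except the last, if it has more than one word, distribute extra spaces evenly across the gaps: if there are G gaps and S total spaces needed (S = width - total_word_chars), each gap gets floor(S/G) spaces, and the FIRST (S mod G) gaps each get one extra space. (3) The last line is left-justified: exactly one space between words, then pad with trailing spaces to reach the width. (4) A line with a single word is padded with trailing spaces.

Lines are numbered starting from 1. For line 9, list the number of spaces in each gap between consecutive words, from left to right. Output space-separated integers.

Line 1: ['kitchen', 'deep', 'be'] (min_width=15, slack=5)
Line 2: ['calendar', 'rain'] (min_width=13, slack=7)
Line 3: ['rainbow', 'matrix'] (min_width=14, slack=6)
Line 4: ['photograph', 'guitar'] (min_width=17, slack=3)
Line 5: ['green', 'desert', 'rice'] (min_width=17, slack=3)
Line 6: ['program', 'keyboard', 'car'] (min_width=20, slack=0)
Line 7: ['coffee', 'house', 'big', 'box'] (min_width=20, slack=0)
Line 8: ['address', 'coffee', 'warm'] (min_width=19, slack=1)
Line 9: ['umbrella', 'hospital'] (min_width=17, slack=3)
Line 10: ['chapter'] (min_width=7, slack=13)

Answer: 4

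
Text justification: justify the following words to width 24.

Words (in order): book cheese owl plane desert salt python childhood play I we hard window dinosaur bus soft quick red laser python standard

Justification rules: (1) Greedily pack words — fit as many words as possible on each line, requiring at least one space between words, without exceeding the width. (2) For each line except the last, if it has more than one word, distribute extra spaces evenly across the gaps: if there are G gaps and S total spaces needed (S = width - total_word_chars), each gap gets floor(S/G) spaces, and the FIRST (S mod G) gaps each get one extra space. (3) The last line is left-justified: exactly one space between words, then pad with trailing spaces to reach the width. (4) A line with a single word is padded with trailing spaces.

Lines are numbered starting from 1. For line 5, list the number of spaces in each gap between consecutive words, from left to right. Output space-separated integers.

Answer: 2 2 1

Derivation:
Line 1: ['book', 'cheese', 'owl', 'plane'] (min_width=21, slack=3)
Line 2: ['desert', 'salt', 'python'] (min_width=18, slack=6)
Line 3: ['childhood', 'play', 'I', 'we', 'hard'] (min_width=24, slack=0)
Line 4: ['window', 'dinosaur', 'bus', 'soft'] (min_width=24, slack=0)
Line 5: ['quick', 'red', 'laser', 'python'] (min_width=22, slack=2)
Line 6: ['standard'] (min_width=8, slack=16)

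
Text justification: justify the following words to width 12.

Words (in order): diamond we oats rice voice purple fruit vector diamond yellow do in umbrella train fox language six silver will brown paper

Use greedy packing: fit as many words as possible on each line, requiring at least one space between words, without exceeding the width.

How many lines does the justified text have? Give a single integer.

Line 1: ['diamond', 'we'] (min_width=10, slack=2)
Line 2: ['oats', 'rice'] (min_width=9, slack=3)
Line 3: ['voice', 'purple'] (min_width=12, slack=0)
Line 4: ['fruit', 'vector'] (min_width=12, slack=0)
Line 5: ['diamond'] (min_width=7, slack=5)
Line 6: ['yellow', 'do', 'in'] (min_width=12, slack=0)
Line 7: ['umbrella'] (min_width=8, slack=4)
Line 8: ['train', 'fox'] (min_width=9, slack=3)
Line 9: ['language', 'six'] (min_width=12, slack=0)
Line 10: ['silver', 'will'] (min_width=11, slack=1)
Line 11: ['brown', 'paper'] (min_width=11, slack=1)
Total lines: 11

Answer: 11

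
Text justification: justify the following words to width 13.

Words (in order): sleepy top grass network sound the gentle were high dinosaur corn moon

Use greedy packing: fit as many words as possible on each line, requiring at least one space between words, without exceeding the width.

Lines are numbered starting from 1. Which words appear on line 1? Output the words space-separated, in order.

Answer: sleepy top

Derivation:
Line 1: ['sleepy', 'top'] (min_width=10, slack=3)
Line 2: ['grass', 'network'] (min_width=13, slack=0)
Line 3: ['sound', 'the'] (min_width=9, slack=4)
Line 4: ['gentle', 'were'] (min_width=11, slack=2)
Line 5: ['high', 'dinosaur'] (min_width=13, slack=0)
Line 6: ['corn', 'moon'] (min_width=9, slack=4)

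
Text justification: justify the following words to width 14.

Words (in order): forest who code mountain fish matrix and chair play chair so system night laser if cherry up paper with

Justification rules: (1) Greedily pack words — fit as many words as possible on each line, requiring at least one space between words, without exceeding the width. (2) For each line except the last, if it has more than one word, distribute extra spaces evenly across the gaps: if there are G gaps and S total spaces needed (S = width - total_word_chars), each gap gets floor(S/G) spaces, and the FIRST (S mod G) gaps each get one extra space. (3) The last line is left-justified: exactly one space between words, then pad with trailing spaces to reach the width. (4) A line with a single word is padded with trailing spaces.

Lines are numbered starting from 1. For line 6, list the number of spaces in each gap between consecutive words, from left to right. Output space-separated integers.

Answer: 3

Derivation:
Line 1: ['forest', 'who'] (min_width=10, slack=4)
Line 2: ['code', 'mountain'] (min_width=13, slack=1)
Line 3: ['fish', 'matrix'] (min_width=11, slack=3)
Line 4: ['and', 'chair', 'play'] (min_width=14, slack=0)
Line 5: ['chair', 'so'] (min_width=8, slack=6)
Line 6: ['system', 'night'] (min_width=12, slack=2)
Line 7: ['laser', 'if'] (min_width=8, slack=6)
Line 8: ['cherry', 'up'] (min_width=9, slack=5)
Line 9: ['paper', 'with'] (min_width=10, slack=4)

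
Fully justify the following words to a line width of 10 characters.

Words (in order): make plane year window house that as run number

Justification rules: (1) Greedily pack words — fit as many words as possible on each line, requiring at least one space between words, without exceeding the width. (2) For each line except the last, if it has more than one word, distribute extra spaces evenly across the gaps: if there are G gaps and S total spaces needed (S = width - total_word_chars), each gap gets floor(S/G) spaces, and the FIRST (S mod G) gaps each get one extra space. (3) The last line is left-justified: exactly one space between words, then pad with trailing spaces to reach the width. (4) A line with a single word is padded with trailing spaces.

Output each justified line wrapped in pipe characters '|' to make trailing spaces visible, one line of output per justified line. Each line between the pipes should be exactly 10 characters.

Answer: |make plane|
|year      |
|window    |
|house that|
|as     run|
|number    |

Derivation:
Line 1: ['make', 'plane'] (min_width=10, slack=0)
Line 2: ['year'] (min_width=4, slack=6)
Line 3: ['window'] (min_width=6, slack=4)
Line 4: ['house', 'that'] (min_width=10, slack=0)
Line 5: ['as', 'run'] (min_width=6, slack=4)
Line 6: ['number'] (min_width=6, slack=4)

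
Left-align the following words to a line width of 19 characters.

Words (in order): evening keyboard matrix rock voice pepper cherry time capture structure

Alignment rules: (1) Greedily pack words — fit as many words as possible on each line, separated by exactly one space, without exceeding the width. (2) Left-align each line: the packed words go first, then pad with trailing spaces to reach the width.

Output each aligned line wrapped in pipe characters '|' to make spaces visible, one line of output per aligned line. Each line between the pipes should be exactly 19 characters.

Answer: |evening keyboard   |
|matrix rock voice  |
|pepper cherry time |
|capture structure  |

Derivation:
Line 1: ['evening', 'keyboard'] (min_width=16, slack=3)
Line 2: ['matrix', 'rock', 'voice'] (min_width=17, slack=2)
Line 3: ['pepper', 'cherry', 'time'] (min_width=18, slack=1)
Line 4: ['capture', 'structure'] (min_width=17, slack=2)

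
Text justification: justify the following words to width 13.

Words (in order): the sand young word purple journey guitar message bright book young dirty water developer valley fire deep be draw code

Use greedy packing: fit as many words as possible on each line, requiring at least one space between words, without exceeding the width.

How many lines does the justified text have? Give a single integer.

Answer: 13

Derivation:
Line 1: ['the', 'sand'] (min_width=8, slack=5)
Line 2: ['young', 'word'] (min_width=10, slack=3)
Line 3: ['purple'] (min_width=6, slack=7)
Line 4: ['journey'] (min_width=7, slack=6)
Line 5: ['guitar'] (min_width=6, slack=7)
Line 6: ['message'] (min_width=7, slack=6)
Line 7: ['bright', 'book'] (min_width=11, slack=2)
Line 8: ['young', 'dirty'] (min_width=11, slack=2)
Line 9: ['water'] (min_width=5, slack=8)
Line 10: ['developer'] (min_width=9, slack=4)
Line 11: ['valley', 'fire'] (min_width=11, slack=2)
Line 12: ['deep', 'be', 'draw'] (min_width=12, slack=1)
Line 13: ['code'] (min_width=4, slack=9)
Total lines: 13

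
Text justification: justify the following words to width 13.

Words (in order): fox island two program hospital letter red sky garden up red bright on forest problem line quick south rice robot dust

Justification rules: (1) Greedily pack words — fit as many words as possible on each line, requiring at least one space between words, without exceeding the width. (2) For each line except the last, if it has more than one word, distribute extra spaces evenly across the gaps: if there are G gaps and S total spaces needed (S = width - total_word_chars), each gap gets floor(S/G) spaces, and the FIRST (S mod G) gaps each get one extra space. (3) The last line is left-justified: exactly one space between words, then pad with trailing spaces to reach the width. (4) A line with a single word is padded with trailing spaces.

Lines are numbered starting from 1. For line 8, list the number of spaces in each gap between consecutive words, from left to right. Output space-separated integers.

Line 1: ['fox', 'island'] (min_width=10, slack=3)
Line 2: ['two', 'program'] (min_width=11, slack=2)
Line 3: ['hospital'] (min_width=8, slack=5)
Line 4: ['letter', 'red'] (min_width=10, slack=3)
Line 5: ['sky', 'garden', 'up'] (min_width=13, slack=0)
Line 6: ['red', 'bright', 'on'] (min_width=13, slack=0)
Line 7: ['forest'] (min_width=6, slack=7)
Line 8: ['problem', 'line'] (min_width=12, slack=1)
Line 9: ['quick', 'south'] (min_width=11, slack=2)
Line 10: ['rice', 'robot'] (min_width=10, slack=3)
Line 11: ['dust'] (min_width=4, slack=9)

Answer: 2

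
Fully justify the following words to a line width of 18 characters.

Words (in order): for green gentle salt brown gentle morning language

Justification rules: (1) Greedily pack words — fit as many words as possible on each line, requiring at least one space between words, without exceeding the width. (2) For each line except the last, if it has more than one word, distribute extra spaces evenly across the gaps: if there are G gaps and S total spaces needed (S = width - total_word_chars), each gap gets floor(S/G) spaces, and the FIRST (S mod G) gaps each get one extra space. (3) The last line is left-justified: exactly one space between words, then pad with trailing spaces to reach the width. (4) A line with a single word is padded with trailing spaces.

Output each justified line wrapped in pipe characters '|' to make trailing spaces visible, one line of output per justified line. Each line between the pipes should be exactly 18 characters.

Answer: |for  green  gentle|
|salt  brown gentle|
|morning language  |

Derivation:
Line 1: ['for', 'green', 'gentle'] (min_width=16, slack=2)
Line 2: ['salt', 'brown', 'gentle'] (min_width=17, slack=1)
Line 3: ['morning', 'language'] (min_width=16, slack=2)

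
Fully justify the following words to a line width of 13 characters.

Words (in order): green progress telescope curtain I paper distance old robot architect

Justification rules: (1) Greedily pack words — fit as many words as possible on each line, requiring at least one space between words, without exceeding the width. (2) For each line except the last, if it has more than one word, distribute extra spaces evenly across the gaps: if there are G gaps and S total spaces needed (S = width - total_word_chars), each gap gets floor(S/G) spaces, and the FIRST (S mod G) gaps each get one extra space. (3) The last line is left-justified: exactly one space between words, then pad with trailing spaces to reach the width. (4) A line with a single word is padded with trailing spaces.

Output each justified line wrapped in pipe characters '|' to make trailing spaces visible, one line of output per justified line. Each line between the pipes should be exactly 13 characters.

Answer: |green        |
|progress     |
|telescope    |
|curtain     I|
|paper        |
|distance  old|
|robot        |
|architect    |

Derivation:
Line 1: ['green'] (min_width=5, slack=8)
Line 2: ['progress'] (min_width=8, slack=5)
Line 3: ['telescope'] (min_width=9, slack=4)
Line 4: ['curtain', 'I'] (min_width=9, slack=4)
Line 5: ['paper'] (min_width=5, slack=8)
Line 6: ['distance', 'old'] (min_width=12, slack=1)
Line 7: ['robot'] (min_width=5, slack=8)
Line 8: ['architect'] (min_width=9, slack=4)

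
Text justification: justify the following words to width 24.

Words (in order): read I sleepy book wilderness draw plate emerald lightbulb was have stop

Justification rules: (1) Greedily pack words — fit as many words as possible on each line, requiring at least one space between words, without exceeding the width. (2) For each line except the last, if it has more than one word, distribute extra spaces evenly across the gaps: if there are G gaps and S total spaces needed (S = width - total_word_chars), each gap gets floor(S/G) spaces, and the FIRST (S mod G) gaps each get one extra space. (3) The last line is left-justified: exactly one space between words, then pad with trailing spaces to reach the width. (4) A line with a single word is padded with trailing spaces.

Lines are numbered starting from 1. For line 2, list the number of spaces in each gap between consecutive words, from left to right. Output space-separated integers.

Line 1: ['read', 'I', 'sleepy', 'book'] (min_width=18, slack=6)
Line 2: ['wilderness', 'draw', 'plate'] (min_width=21, slack=3)
Line 3: ['emerald', 'lightbulb', 'was'] (min_width=21, slack=3)
Line 4: ['have', 'stop'] (min_width=9, slack=15)

Answer: 3 2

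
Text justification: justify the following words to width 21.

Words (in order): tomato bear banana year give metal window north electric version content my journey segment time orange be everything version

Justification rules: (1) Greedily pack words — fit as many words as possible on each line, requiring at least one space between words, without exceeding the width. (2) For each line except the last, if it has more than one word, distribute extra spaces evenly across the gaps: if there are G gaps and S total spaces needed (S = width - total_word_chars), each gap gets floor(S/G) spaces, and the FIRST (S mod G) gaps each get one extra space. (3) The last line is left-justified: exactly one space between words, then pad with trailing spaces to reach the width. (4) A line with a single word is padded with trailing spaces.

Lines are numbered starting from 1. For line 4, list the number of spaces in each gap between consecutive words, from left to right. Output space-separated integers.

Line 1: ['tomato', 'bear', 'banana'] (min_width=18, slack=3)
Line 2: ['year', 'give', 'metal'] (min_width=15, slack=6)
Line 3: ['window', 'north', 'electric'] (min_width=21, slack=0)
Line 4: ['version', 'content', 'my'] (min_width=18, slack=3)
Line 5: ['journey', 'segment', 'time'] (min_width=20, slack=1)
Line 6: ['orange', 'be', 'everything'] (min_width=20, slack=1)
Line 7: ['version'] (min_width=7, slack=14)

Answer: 3 2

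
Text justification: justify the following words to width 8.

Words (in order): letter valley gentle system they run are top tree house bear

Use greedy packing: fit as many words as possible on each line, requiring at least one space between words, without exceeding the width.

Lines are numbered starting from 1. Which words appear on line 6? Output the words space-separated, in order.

Answer: are top

Derivation:
Line 1: ['letter'] (min_width=6, slack=2)
Line 2: ['valley'] (min_width=6, slack=2)
Line 3: ['gentle'] (min_width=6, slack=2)
Line 4: ['system'] (min_width=6, slack=2)
Line 5: ['they', 'run'] (min_width=8, slack=0)
Line 6: ['are', 'top'] (min_width=7, slack=1)
Line 7: ['tree'] (min_width=4, slack=4)
Line 8: ['house'] (min_width=5, slack=3)
Line 9: ['bear'] (min_width=4, slack=4)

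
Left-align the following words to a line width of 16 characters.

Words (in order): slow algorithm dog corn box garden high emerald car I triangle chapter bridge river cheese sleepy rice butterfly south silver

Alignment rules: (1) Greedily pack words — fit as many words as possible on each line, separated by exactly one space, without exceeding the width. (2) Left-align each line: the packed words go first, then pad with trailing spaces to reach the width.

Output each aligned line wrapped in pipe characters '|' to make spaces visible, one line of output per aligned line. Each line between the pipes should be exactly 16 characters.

Answer: |slow algorithm  |
|dog corn box    |
|garden high     |
|emerald car I   |
|triangle chapter|
|bridge river    |
|cheese sleepy   |
|rice butterfly  |
|south silver    |

Derivation:
Line 1: ['slow', 'algorithm'] (min_width=14, slack=2)
Line 2: ['dog', 'corn', 'box'] (min_width=12, slack=4)
Line 3: ['garden', 'high'] (min_width=11, slack=5)
Line 4: ['emerald', 'car', 'I'] (min_width=13, slack=3)
Line 5: ['triangle', 'chapter'] (min_width=16, slack=0)
Line 6: ['bridge', 'river'] (min_width=12, slack=4)
Line 7: ['cheese', 'sleepy'] (min_width=13, slack=3)
Line 8: ['rice', 'butterfly'] (min_width=14, slack=2)
Line 9: ['south', 'silver'] (min_width=12, slack=4)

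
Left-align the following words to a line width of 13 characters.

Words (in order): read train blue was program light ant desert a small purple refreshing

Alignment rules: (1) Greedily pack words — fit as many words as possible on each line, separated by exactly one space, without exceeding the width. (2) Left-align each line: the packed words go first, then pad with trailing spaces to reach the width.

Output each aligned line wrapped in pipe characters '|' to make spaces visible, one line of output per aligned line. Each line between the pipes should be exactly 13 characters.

Answer: |read train   |
|blue was     |
|program light|
|ant desert a |
|small purple |
|refreshing   |

Derivation:
Line 1: ['read', 'train'] (min_width=10, slack=3)
Line 2: ['blue', 'was'] (min_width=8, slack=5)
Line 3: ['program', 'light'] (min_width=13, slack=0)
Line 4: ['ant', 'desert', 'a'] (min_width=12, slack=1)
Line 5: ['small', 'purple'] (min_width=12, slack=1)
Line 6: ['refreshing'] (min_width=10, slack=3)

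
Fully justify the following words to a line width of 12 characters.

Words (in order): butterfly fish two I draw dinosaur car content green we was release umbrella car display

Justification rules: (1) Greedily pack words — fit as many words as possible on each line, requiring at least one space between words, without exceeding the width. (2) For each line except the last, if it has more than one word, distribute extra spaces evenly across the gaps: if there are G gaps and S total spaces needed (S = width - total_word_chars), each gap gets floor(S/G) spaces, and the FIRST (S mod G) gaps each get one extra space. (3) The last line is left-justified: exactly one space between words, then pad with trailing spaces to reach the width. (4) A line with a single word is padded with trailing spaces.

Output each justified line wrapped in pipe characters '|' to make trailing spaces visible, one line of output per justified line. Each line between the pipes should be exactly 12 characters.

Answer: |butterfly   |
|fish  two  I|
|draw        |
|dinosaur car|
|content     |
|green we was|
|release     |
|umbrella car|
|display     |

Derivation:
Line 1: ['butterfly'] (min_width=9, slack=3)
Line 2: ['fish', 'two', 'I'] (min_width=10, slack=2)
Line 3: ['draw'] (min_width=4, slack=8)
Line 4: ['dinosaur', 'car'] (min_width=12, slack=0)
Line 5: ['content'] (min_width=7, slack=5)
Line 6: ['green', 'we', 'was'] (min_width=12, slack=0)
Line 7: ['release'] (min_width=7, slack=5)
Line 8: ['umbrella', 'car'] (min_width=12, slack=0)
Line 9: ['display'] (min_width=7, slack=5)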